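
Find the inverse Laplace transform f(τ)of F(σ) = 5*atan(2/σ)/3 5*sin(2*τ)/(3*τ)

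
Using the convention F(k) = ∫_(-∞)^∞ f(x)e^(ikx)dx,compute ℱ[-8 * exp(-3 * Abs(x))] -48/(k^2+9)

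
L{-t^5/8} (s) -15/s^6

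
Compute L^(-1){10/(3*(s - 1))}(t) 10*exp(t)/3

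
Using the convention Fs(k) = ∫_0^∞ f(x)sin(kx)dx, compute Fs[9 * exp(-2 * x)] 9 * k/(k^2 + 4)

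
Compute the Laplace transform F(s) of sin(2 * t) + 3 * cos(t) 3 * s/(s^2 + 1) + 2/(s^2 + 4) 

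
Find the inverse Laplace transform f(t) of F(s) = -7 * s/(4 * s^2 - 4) -7 * cosh(t) /4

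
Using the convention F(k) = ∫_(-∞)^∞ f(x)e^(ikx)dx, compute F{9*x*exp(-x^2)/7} 9*I*sqrt(pi)*k*exp(-k^2/4)/14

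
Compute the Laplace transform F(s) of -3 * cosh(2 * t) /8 -3 * s/(8 * s^2 - 32) 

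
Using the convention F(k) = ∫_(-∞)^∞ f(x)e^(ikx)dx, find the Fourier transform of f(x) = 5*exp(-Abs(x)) 10/(k^2 + 1)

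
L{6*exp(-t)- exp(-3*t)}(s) 6/(s + 1)-1/(s + 3)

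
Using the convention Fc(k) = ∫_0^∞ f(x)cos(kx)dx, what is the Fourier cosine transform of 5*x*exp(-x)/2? 5*(1 - k^2)/(2*(k^2 + 1)^2)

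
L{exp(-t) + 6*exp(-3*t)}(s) 6/(s + 3) + 1/(s + 1)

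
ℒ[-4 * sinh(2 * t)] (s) -8/(s^2-4)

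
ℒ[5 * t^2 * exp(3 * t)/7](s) 10/(7 * (s - 3)^3)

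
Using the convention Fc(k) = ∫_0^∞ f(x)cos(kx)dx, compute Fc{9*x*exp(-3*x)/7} 9*(9 - k^2)/(7*(k^2 + 9)^2)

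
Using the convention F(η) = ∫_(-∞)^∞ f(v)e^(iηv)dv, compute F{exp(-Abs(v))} 2/(η^2 + 1)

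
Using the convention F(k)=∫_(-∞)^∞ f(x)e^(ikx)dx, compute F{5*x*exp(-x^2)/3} 5*I*sqrt(pi)*k*exp(-k^2/4)/6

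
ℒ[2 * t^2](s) 4/s^3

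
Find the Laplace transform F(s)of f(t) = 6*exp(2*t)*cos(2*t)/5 6*(s - 2)/(5*((s - 2)^2+4))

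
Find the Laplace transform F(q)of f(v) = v q^(-2)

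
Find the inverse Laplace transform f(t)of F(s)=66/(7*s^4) 11*t^3/7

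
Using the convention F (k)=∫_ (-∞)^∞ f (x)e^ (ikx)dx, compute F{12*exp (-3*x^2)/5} 4*sqrt (3)*sqrt (pi)*exp (-k^2/12)/5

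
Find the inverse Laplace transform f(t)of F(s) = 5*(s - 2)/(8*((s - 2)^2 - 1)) 5*exp(2*t)*cosh(t)/8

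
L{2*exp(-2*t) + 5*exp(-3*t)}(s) 2/(s + 2) + 5/(s + 3)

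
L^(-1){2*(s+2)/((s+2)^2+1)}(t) 2*exp(-2*t)*cos(t)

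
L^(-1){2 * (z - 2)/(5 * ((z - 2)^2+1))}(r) 2 * exp(2 * r) * cos(r)/5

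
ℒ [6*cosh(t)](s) 6*s/(s^2-1)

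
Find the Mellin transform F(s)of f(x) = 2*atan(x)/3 -pi*sec(pi*s/2)/(3*s)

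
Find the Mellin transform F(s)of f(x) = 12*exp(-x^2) 6*gamma(s/2)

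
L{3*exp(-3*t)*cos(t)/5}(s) 3*(s + 3)/(5*((s + 3)^2 + 1))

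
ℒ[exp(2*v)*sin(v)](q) 1/((q - 2)^2 + 1)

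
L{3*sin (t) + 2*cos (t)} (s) 3/ (s^2 + 1) + 2*s/ (s^2 + 1)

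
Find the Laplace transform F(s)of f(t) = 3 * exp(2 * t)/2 3/(2 * (s - 2))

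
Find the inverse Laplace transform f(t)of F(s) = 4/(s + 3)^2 4*t*exp(-3*t)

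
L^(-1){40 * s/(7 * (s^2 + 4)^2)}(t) 10 * t * sin(2 * t)/7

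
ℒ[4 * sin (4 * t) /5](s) 16/ (5 * (s^2 + 16) ) 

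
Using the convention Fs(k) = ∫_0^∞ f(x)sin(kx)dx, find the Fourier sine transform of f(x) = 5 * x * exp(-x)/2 5 * k/(k^2 + 1)^2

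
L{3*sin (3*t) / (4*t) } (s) 3*atan (3/s) /4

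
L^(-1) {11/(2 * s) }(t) 11/2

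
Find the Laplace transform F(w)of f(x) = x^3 6/w^4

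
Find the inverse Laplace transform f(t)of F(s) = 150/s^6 5*t^5/4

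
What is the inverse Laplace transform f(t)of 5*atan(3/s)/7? 5*sin(3*t)/(7*t)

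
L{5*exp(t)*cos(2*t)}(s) 5*(s - 1)/((s - 1)^2 + 4)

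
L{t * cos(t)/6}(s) (s^2 - 1)/(6 * (s^2 + 1)^2)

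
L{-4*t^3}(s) -24/s^4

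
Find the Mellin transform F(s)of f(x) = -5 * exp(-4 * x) -5 * gamma(s)/4^s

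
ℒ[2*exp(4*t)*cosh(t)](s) 2*(s - 4)/((s - 4)^2 - 1)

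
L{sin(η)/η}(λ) atan(1/λ)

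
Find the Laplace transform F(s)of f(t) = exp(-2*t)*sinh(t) 1/((s + 2)^2-1)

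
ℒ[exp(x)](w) 1/(w - 1)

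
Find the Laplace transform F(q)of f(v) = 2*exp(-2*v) 2/(q + 2)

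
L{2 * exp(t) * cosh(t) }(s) 2 * (s - 1) /(s * (s - 2) ) 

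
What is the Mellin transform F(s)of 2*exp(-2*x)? 2^(1 - s)*gamma(s)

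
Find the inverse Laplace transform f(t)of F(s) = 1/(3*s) 1/3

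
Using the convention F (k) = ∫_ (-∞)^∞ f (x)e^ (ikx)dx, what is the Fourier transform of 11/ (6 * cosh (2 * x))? 11 * pi/ (12 * cosh (pi * k/4))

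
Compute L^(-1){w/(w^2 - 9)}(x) cosh(3 * x)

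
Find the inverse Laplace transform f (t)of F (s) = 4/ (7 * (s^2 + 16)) sin (4 * t)/7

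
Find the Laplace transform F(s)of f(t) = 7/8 7/(8*s)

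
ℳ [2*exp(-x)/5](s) 2*gamma(s)/5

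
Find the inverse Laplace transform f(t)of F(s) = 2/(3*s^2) 2*t/3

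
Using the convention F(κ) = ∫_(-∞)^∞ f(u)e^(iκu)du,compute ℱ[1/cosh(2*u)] pi/(2*cosh(pi*κ/4))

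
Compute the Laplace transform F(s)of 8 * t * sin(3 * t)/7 48 * s/(7 * (s^2 + 9)^2)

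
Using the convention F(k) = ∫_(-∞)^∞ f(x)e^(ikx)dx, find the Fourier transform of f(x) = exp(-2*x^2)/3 sqrt(2)*sqrt(pi)*exp(-k^2/8)/6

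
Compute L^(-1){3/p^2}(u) 3*u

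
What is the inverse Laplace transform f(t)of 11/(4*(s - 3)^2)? 11*t*exp(3*t)/4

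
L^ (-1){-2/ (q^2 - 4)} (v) -sinh (2*v)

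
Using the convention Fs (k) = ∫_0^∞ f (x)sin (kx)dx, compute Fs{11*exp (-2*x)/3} 11*k/ (3*(k^2 + 4))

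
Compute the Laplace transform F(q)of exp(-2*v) 1/(q + 2)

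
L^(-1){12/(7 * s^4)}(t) 2 * t^3/7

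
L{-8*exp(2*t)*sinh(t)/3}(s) -8/(3*(s - 2)^2 - 3)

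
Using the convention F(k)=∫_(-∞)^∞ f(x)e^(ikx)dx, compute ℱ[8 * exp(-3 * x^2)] 8 * sqrt(3) * sqrt(pi) * exp(-k^2/12)/3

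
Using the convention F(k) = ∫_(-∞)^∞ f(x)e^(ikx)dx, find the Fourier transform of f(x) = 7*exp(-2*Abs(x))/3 28/(3*(k^2 + 4))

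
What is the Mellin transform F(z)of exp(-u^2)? gamma(z/2)/2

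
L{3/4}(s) 3/(4*s)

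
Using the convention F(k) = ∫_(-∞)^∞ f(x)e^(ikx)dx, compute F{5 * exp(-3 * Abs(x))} 30/(k^2 + 9)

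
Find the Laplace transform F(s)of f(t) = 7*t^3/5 42/(5*s^4)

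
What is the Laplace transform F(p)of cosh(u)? p/(p^2 - 1)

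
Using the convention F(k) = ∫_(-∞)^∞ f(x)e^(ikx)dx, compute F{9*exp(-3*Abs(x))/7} 54/(7*(k^2 + 9))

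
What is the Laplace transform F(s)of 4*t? 4/s^2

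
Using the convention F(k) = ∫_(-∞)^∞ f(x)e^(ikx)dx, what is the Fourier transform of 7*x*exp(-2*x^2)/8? 7*sqrt(2)*I*sqrt(pi)*k*exp(-k^2/8)/64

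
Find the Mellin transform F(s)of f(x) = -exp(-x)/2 -gamma(s)/2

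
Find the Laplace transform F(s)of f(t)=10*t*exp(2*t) 10/(s - 2)^2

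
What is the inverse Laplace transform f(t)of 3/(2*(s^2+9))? sin(3*t)/2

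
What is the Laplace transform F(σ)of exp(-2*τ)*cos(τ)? (σ+2)/((σ+2)^2+1)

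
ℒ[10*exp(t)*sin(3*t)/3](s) 10/((s - 1)^2+9)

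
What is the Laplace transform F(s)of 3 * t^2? 6/s^3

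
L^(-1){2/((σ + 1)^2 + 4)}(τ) exp(-τ)*sin(2*τ)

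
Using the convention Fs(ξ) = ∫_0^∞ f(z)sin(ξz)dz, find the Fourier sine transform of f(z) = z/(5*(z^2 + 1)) pi*exp(-ξ)/10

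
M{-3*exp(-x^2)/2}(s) -3*gamma(s/2)/4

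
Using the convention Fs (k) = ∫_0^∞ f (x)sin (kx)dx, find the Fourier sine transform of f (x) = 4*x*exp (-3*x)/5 24*k/ (5*(k^2 + 9)^2)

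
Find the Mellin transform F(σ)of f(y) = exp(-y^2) gamma(σ/2)/2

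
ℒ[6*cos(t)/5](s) 6*s/(5*(s^2 + 1))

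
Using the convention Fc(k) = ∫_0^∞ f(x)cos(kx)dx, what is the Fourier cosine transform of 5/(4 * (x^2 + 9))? 5 * pi * exp(-3 * k)/24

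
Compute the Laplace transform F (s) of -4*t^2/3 -8/ (3*s^3) 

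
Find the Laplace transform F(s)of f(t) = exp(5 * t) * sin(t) 1/((s - 5)^2+1)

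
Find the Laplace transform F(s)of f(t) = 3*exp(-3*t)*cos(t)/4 3*(s + 3)/(4*((s + 3)^2 + 1))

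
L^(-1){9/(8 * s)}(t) 9/8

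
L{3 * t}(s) 3/s^2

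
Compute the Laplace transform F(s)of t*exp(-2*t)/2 1/(2*(s+2)^2)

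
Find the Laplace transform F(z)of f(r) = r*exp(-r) (z + 1)^(-2)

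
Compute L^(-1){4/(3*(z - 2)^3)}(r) 2*r^2*exp(2*r)/3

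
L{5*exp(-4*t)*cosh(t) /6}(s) 5*(s + 4) /(6*((s + 4) ^2 - 1) ) 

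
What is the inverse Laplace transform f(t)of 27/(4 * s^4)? 9 * t^3/8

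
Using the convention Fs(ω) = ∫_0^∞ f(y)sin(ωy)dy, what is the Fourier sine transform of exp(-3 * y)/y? atan(ω/3)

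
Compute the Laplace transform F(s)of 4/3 4/(3*s)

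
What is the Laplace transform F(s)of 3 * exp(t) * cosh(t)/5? 3 * (s - 1)/(5 * s * (s - 2))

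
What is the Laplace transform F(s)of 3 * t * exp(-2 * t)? 3/(s + 2)^2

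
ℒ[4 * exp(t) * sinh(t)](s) 4/(s * (s - 2))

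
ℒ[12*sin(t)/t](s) 12*atan(1/s)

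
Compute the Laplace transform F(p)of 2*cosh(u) 2*p/(p^2-1)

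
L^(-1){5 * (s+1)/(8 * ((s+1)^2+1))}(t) 5 * exp(-t) * cos(t)/8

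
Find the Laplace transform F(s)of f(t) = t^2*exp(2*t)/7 2/(7*(s - 2)^3)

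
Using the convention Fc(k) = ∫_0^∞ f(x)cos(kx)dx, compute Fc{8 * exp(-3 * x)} 24/(k^2+9)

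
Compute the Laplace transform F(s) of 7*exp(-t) 7/(s + 1) 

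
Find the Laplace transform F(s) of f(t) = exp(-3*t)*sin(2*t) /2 1/((s + 3) ^2 + 4) 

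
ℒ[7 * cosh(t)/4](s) 7 * s/(4 * (s^2-1))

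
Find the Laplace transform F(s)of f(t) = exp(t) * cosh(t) (s - 1)/(s * (s - 2))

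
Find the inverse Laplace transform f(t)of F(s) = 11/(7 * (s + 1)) 11 * exp(-t)/7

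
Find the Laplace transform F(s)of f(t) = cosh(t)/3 s/(3*(s^2-1))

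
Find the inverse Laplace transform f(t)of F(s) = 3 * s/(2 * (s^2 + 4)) 3 * cos(2 * t)/2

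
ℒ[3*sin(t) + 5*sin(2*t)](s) 3/(s^2 + 1) + 10/(s^2 + 4)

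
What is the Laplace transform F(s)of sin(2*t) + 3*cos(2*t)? 3*s/(s^2 + 4) + 2/(s^2 + 4)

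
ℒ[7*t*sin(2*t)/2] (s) 14*s/(s^2 + 4)^2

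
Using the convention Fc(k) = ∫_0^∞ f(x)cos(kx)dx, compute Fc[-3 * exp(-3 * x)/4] -9/(4 * k^2 + 36)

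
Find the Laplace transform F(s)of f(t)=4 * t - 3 4/s^2-3/s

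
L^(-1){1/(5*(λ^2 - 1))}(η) sinh(η)/5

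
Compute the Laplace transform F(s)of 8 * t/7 8/(7 * s^2)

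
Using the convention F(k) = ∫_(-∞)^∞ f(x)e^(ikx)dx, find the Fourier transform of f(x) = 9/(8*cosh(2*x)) 9*pi/(16*cosh(pi*k/4))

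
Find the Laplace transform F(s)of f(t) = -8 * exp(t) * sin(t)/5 -8/(5 * (s - 1)^2 + 5)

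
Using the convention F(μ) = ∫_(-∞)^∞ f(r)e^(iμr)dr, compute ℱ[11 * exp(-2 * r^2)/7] 11 * sqrt(2) * sqrt(pi) * exp(-μ^2/8)/14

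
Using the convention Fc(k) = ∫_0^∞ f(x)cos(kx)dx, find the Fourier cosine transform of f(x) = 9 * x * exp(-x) 9 * (1 - k^2)/(k^2 + 1)^2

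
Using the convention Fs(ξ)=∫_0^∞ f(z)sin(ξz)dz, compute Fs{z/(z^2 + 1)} pi*exp(-ξ)/2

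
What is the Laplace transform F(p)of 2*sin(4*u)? 8/(p^2 + 16)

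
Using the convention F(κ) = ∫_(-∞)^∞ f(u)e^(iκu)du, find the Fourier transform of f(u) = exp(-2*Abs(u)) 4/(κ^2 + 4)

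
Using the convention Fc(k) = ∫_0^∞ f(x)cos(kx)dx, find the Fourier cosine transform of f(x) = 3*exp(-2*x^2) 3*sqrt(2)*sqrt(pi)*exp(-k^2/8)/4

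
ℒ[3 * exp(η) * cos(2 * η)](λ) 3 * (λ - 1)/((λ - 1)^2 + 4)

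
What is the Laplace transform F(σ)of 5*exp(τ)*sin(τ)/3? 5/(3*((σ - 1)^2 + 1))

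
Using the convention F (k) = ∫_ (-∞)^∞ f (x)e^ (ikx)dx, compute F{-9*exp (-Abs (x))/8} -9/ (4*k^2 + 4)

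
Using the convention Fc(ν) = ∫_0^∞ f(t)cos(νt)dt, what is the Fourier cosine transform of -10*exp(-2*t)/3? -20/(3*ν^2 + 12)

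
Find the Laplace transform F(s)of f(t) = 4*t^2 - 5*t 8/s^3 - 5/s^2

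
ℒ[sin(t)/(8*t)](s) atan(1/s)/8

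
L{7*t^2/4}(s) 7/(2*s^3) 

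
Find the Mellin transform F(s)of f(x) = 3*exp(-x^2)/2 3*gamma(s/2)/4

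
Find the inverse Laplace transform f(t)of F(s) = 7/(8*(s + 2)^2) 7*t*exp(-2*t)/8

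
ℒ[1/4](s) 1/(4*s)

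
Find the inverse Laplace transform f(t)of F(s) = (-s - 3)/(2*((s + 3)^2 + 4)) -exp(-3*t)*cos(2*t)/2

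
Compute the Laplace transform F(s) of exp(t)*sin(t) 1/((s - 1) ^2 + 1) 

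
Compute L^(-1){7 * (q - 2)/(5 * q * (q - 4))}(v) 7 * exp(2 * v) * cosh(2 * v)/5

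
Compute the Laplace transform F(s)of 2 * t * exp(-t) 2/(s + 1)^2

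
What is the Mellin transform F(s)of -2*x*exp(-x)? -2*gamma(s+1)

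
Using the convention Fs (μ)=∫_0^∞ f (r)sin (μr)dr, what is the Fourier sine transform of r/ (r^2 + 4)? pi*exp (-2*μ)/2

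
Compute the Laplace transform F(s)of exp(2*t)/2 1/(2*(s - 2))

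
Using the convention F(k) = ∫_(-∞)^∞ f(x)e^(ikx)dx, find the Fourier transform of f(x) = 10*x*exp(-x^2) 5*I*sqrt(pi)*k*exp(-k^2/4)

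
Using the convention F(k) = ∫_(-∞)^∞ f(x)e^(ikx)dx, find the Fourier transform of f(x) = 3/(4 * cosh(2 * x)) 3 * pi/(8 * cosh(pi * k/4))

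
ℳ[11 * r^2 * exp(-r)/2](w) 11 * gamma(w + 2)/2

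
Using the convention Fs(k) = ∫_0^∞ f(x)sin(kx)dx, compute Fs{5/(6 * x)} 5 * pi/12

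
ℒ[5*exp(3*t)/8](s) 5/(8*(s - 3))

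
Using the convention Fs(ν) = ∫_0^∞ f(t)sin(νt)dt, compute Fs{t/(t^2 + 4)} pi*exp(-2*ν)/2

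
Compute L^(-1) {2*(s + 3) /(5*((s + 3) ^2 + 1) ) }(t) 2*exp(-3*t)*cos(t) /5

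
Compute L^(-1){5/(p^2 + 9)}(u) 5 * sin(3 * u)/3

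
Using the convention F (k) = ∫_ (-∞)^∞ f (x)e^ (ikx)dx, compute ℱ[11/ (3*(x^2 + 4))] 11*pi*exp (-2*Abs (k))/6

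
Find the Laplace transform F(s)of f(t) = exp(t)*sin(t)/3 1/(3*((s - 1)^2 + 1))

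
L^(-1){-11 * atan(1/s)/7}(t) -11 * sin(t)/(7 * t)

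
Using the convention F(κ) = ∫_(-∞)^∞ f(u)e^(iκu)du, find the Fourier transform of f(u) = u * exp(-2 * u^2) sqrt(2) * I * sqrt(pi) * κ * exp(-κ^2/8)/8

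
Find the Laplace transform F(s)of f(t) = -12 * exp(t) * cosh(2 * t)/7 12 * (1 - s)/(7 * ((s - 1)^2 - 4))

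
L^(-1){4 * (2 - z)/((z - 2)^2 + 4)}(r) -4 * exp(2 * r) * cos(2 * r)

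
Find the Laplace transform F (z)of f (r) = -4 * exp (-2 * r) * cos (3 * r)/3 4 * (-z - 2)/ (3 * ( (z + 2)^2 + 9))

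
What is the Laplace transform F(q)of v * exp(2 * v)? (q - 2)^(-2)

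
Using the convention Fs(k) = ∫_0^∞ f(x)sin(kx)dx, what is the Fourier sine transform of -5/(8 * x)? -5 * pi/16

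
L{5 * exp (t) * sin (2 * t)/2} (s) 5/ ( (s - 1)^2 + 4)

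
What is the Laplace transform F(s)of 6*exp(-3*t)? 6/(s + 3)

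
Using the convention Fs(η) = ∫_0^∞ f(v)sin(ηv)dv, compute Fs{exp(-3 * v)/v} atan(η/3)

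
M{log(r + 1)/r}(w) -pi*csc(pi*w)/(w - 1)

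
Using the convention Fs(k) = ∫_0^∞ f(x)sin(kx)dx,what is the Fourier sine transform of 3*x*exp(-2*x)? 12*k/(k^2 + 4)^2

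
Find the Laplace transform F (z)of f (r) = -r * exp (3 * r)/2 -1/ (2 * (z - 3)^2)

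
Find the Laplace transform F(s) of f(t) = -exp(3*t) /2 -1/(2*s - 6) 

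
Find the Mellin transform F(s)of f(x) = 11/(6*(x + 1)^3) 11*pi*(s - 2)*(s - 1)/(12*sin(pi*s))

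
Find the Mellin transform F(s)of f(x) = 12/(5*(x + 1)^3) 6*pi*(s - 2)*(s - 1)/(5*sin(pi*s))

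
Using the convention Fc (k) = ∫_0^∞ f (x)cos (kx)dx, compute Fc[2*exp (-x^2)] sqrt (pi)*exp (-k^2/4)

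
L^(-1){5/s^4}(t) 5*t^3/6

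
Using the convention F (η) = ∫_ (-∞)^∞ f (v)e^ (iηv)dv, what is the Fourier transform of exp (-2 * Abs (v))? 4/ (η^2 + 4)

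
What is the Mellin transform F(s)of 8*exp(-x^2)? 4*gamma(s/2)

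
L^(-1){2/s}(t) 2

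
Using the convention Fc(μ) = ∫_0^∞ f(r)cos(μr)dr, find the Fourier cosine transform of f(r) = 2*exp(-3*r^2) sqrt(3)*sqrt(pi)*exp(-μ^2/12)/3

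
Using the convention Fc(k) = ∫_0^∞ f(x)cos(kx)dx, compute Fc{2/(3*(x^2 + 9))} pi*exp(-3*k)/9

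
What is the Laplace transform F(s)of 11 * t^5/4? 330/s^6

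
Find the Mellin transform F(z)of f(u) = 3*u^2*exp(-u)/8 3*gamma(z + 2)/8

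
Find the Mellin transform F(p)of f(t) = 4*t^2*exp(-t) 4*gamma(p + 2)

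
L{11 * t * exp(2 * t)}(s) 11/(s - 2)^2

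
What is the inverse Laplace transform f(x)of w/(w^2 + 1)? cos(x)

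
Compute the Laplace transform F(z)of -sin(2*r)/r -atan(2/z)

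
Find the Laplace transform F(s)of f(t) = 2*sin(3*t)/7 6/(7*(s^2 + 9))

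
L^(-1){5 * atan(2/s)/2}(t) 5 * sin(2 * t)/(2 * t)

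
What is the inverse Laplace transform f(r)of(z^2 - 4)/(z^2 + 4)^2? r*cos(2*r)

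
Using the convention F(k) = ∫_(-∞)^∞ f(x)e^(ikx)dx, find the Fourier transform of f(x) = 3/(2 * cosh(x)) 3 * pi/(2 * cosh(pi * k/2))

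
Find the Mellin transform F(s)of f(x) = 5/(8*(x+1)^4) 5*gamma(s)*gamma(4 - s)/48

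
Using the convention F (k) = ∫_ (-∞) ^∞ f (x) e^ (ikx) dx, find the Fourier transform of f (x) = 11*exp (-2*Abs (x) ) 44/ (k^2+4) 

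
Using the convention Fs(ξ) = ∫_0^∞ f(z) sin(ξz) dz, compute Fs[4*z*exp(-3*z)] 24*ξ/(ξ^2 + 9) ^2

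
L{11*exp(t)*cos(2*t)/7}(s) 11*(s - 1)/(7*((s - 1)^2 + 4))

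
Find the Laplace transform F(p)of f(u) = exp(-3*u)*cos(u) (p + 3)/((p + 3)^2 + 1)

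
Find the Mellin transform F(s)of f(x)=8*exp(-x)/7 8*gamma(s)/7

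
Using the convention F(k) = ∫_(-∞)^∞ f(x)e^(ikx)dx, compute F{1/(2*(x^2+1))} pi*exp(-Abs(k))/2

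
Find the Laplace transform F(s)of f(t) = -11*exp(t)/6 -11/(6*s - 6)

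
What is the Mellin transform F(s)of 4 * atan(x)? -2 * pi * sec(pi * s/2)/s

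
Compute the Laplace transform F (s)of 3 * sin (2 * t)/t 3 * atan (2/s)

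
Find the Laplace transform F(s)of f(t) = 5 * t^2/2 5/s^3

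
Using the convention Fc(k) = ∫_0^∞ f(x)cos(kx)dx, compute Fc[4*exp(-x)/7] 4/(7*(k^2+1))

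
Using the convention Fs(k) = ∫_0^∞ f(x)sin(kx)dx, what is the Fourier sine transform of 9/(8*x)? 9*pi/16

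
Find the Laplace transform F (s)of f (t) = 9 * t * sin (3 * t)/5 54 * s/ (5 * (s^2+9)^2)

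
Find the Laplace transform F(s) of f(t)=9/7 9/(7*s) 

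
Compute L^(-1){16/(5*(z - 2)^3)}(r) 8*r^2*exp(2*r)/5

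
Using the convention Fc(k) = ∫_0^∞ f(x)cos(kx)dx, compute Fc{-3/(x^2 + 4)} -3*pi*exp(-2*k)/4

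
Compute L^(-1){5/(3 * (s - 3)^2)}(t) 5 * t * exp(3 * t)/3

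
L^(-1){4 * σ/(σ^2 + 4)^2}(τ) τ * sin(2 * τ)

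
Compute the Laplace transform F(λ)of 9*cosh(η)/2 9*λ/(2*(λ^2 - 1))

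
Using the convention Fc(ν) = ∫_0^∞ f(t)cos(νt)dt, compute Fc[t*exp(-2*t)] (4 - ν^2)/(ν^2+4)^2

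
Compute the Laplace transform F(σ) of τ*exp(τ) (σ - 1) ^(-2) 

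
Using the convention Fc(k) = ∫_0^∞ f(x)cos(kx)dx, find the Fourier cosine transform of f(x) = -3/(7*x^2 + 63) -pi*exp(-3*k)/14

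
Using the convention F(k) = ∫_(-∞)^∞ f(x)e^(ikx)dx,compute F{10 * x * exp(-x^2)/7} 5 * I * sqrt(pi) * k * exp(-k^2/4)/7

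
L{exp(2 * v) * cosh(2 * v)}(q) (q - 2)/(q * (q - 4))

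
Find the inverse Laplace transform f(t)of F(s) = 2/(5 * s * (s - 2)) 2 * exp(t) * sinh(t)/5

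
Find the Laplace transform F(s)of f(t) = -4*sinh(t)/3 -4/(3*s^2-3)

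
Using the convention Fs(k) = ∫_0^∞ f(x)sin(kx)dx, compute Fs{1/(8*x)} pi/16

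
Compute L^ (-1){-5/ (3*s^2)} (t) -5*t/3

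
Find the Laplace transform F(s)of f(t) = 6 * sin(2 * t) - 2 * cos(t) 12/(s^2 + 4) - 2 * s/(s^2 + 1)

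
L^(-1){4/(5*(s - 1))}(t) 4*exp(t)/5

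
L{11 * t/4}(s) 11/(4 * s^2)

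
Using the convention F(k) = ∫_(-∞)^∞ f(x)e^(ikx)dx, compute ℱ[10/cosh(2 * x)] 5 * pi/cosh(pi * k/4)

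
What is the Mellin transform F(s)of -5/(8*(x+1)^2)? 5*pi*(s - 1)/(8*sin(pi*s))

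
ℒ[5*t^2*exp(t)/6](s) 5/(3*(s - 1)^3)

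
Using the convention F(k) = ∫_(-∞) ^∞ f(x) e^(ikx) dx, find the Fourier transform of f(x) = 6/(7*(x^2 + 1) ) 6*pi*exp(-Abs(k) ) /7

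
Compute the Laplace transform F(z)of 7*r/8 7/(8*z^2)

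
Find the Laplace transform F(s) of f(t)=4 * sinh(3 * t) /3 4/(s^2-9) 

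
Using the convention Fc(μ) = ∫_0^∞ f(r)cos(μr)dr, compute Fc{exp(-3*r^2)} sqrt(3)*sqrt(pi)*exp(-μ^2/12)/6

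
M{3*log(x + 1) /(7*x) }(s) -3*pi*csc(pi*s) /(7*s - 7) 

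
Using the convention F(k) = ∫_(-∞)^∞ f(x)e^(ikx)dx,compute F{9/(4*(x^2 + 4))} 9*pi*exp(-2*Abs(k))/8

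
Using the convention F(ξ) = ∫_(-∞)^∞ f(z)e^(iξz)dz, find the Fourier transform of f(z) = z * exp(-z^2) I * sqrt(pi) * ξ * exp(-ξ^2/4)/2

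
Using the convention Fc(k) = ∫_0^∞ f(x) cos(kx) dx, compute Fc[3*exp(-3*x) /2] 9/(2*(k^2 + 9) ) 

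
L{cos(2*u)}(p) p/(p^2 + 4)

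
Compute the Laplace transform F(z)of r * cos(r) (z^2 - 1)/(z^2 + 1)^2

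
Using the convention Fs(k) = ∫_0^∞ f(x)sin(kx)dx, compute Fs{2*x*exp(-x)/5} 4*k/(5*(k^2 + 1)^2)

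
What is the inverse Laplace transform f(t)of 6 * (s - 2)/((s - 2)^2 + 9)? 6 * exp(2 * t) * cos(3 * t)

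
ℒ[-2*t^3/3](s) -4/s^4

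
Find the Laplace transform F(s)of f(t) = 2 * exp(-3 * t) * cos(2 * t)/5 2 * (s+3)/(5 * ((s+3)^2+4))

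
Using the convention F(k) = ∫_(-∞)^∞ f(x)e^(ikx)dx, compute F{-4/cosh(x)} -4 * pi/cosh(pi * k/2)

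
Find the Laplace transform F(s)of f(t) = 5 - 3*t 5/s - 3/s^2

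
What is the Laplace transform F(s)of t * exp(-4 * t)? (s + 4)^(-2)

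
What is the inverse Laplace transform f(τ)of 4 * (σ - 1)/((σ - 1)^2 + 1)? 4 * exp(τ) * cos(τ)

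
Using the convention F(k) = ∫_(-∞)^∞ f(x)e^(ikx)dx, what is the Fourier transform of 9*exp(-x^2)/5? 9*sqrt(pi)*exp(-k^2/4)/5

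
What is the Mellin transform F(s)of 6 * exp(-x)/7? 6 * gamma(s)/7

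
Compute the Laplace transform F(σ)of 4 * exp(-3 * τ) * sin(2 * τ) 8/((σ + 3)^2 + 4)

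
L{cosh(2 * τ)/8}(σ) σ/(8 * (σ^2-4))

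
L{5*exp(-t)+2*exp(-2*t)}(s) 2/(s+2)+5/(s+1)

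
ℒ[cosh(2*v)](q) q/(q^2 - 4)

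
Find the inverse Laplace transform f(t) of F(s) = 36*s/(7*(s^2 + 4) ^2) 9*t*sin(2*t) /7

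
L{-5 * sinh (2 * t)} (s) -10/ (s^2 - 4)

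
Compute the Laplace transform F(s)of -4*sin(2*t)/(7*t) -4*atan(2/s)/7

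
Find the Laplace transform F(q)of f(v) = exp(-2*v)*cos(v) (q + 2)/((q + 2)^2 + 1)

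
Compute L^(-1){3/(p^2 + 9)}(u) sin(3 * u)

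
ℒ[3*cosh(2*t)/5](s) 3*s/(5*(s^2 - 4))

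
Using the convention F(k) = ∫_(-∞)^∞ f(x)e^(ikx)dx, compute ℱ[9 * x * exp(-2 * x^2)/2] 9 * sqrt(2) * I * sqrt(pi) * k * exp(-k^2/8)/16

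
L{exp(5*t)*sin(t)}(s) 1/((s - 5)^2 + 1)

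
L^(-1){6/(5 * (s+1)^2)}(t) 6 * t * exp(-t)/5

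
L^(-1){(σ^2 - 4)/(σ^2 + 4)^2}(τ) τ*cos(2*τ)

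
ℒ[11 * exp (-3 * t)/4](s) 11/ (4 * (s + 3))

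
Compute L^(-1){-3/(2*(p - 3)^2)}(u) -3*u*exp(3*u)/2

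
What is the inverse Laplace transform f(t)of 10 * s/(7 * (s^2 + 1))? 10 * cos(t)/7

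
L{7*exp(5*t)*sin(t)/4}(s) 7/(4*((s - 5)^2 + 1))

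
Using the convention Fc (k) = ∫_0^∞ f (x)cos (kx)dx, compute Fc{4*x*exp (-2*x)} 4*(4 - k^2)/ (k^2 + 4)^2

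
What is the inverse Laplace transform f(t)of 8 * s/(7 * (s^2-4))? 8 * cosh(2 * t)/7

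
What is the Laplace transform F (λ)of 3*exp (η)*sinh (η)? 3/ (λ*(λ - 2))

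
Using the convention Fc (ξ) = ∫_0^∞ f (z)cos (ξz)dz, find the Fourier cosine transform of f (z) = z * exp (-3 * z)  (9 - ξ^2)/ (ξ^2 + 9)^2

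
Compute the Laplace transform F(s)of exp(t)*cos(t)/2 (s - 1)/(2*((s - 1)^2 + 1))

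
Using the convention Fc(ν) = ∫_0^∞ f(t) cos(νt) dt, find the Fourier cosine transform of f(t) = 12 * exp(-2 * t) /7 24/(7 * (ν^2 + 4) ) 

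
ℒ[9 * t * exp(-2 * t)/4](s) 9/(4 * (s + 2)^2)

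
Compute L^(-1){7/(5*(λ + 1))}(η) 7*exp(-η)/5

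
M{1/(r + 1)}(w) pi*csc(pi*w)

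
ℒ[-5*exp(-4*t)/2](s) -5/(2*s + 8)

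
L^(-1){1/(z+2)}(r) exp(-2*r)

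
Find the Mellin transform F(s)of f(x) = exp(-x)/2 gamma(s)/2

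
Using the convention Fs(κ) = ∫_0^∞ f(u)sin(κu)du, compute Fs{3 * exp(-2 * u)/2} 3 * κ/(2 * (κ^2 + 4))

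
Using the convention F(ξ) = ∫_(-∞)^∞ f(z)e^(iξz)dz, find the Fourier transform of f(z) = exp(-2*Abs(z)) 4/(ξ^2 + 4)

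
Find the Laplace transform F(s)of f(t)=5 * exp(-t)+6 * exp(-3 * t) 6/(s+3)+5/(s+1)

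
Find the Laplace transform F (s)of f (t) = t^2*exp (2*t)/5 2/ (5*(s - 2)^3)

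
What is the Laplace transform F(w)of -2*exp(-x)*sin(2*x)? -4/((w+1)^2+4)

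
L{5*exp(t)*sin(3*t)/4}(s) 15/(4*((s - 1)^2 + 9))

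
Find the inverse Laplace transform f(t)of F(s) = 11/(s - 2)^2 11*t*exp(2*t)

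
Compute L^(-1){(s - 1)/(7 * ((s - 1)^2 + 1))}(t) exp(t) * cos(t)/7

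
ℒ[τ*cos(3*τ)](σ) (σ^2 - 9)/(σ^2 + 9)^2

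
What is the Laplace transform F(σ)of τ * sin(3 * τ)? 6 * σ/(σ^2 + 9)^2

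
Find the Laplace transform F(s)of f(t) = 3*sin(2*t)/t 3*atan(2/s)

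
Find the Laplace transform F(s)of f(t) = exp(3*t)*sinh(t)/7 1/(7*((s - 3)^2 - 1))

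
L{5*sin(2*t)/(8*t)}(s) 5*atan(2/s)/8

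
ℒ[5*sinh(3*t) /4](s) 15/(4*(s^2 - 9) ) 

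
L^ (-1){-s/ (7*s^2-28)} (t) -cosh (2*t)/7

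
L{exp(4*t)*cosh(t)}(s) (s - 4)/((s - 4)^2 - 1)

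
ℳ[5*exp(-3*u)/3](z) 5*gamma(z)/(3*3^z)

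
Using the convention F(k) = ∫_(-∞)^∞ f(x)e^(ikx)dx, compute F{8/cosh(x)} 8 * pi/cosh(pi * k/2)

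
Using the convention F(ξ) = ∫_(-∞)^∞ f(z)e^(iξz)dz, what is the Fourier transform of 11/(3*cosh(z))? 11*pi/(3*cosh(pi*ξ/2))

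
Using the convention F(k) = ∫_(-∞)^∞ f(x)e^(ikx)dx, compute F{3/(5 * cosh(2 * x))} 3 * pi/(10 * cosh(pi * k/4))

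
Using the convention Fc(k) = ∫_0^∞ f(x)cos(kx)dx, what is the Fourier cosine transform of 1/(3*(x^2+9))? pi*exp(-3*k)/18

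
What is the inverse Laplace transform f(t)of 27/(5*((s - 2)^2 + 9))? 9*exp(2*t)*sin(3*t)/5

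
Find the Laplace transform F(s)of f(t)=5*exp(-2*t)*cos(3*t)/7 5*(s + 2)/(7*((s + 2)^2 + 9))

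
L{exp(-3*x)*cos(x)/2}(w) (w + 3)/(2*((w + 3)^2 + 1))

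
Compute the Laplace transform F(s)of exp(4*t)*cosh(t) (s - 4)/((s - 4)^2 - 1)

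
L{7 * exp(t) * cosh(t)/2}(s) 7 * (s - 1)/(2 * s * (s - 2))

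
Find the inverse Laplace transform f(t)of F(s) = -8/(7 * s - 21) -8 * exp(3 * t)/7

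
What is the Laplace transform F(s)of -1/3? -1/(3*s)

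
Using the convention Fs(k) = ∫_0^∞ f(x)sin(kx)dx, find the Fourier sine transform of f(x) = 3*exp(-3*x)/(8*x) 3*atan(k/3)/8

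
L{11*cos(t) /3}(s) 11*s/(3*(s^2+1) ) 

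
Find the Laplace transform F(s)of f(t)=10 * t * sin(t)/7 20 * s/(7 * (s^2 + 1)^2)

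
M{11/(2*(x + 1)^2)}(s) -11*pi*(s - 1)/(2*sin(pi*s))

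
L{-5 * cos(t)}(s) -5 * s/(s^2 + 1)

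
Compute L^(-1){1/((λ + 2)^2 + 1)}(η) exp(-2 * η) * sin(η)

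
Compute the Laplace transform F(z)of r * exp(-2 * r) (z + 2)^(-2)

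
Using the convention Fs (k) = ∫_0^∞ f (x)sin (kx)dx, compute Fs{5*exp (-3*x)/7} 5*k/ (7*(k^2 + 9))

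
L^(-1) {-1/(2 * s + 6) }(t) -exp(-3 * t) /2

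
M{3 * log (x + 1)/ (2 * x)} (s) -3 * pi * csc (pi * s)/ (2 * s - 2)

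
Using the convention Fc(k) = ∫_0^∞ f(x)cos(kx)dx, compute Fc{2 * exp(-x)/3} 2/(3 * (k^2 + 1))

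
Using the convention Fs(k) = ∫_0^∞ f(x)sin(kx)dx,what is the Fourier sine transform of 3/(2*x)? 3*pi/4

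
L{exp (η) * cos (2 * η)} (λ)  (λ - 1)/ ( (λ - 1)^2+4)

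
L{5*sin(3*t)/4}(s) 15/(4*(s^2 + 9))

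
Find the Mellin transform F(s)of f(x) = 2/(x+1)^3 gamma(s)*gamma(3 - s)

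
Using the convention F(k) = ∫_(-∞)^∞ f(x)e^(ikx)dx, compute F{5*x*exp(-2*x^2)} 5*sqrt(2)*I*sqrt(pi)*k*exp(-k^2/8)/8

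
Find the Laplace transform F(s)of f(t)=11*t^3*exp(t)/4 33/(2*(s - 1)^4)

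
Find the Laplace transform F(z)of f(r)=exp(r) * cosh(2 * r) (z - 1)/((z - 1)^2 - 4)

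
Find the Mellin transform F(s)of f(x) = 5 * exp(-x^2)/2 5 * gamma(s/2)/4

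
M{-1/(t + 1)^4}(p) pi * (p - 3) * (p - 2) * (p - 1)/(6 * sin(pi * p))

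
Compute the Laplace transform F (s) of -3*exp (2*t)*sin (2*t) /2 -3/ ( (s - 2) ^2 + 4) 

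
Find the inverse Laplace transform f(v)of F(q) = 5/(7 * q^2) 5 * v/7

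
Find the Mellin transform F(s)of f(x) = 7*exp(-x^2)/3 7*gamma(s/2)/6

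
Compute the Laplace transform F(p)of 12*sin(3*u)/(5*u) 12*atan(3/p)/5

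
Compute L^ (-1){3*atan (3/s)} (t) 3*sin (3*t)/t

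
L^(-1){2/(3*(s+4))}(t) 2*exp(-4*t)/3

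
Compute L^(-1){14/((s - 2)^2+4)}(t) 7*exp(2*t)*sin(2*t)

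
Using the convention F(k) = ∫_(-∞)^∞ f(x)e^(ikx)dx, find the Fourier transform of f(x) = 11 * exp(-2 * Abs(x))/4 11/(k^2+4)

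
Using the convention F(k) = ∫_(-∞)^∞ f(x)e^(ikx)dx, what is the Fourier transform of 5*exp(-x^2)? 5*sqrt(pi)*exp(-k^2/4)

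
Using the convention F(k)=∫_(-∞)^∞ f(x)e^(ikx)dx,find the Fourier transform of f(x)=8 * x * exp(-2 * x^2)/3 sqrt(2) * I * sqrt(pi) * k * exp(-k^2/8)/3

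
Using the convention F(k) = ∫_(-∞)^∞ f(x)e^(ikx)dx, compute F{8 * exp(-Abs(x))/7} 16/(7 * (k^2 + 1))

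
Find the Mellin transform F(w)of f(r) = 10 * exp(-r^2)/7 5 * gamma(w/2)/7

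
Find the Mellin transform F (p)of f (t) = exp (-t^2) gamma (p/2)/2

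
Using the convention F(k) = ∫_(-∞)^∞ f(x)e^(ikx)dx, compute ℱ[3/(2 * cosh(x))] 3 * pi/(2 * cosh(pi * k/2))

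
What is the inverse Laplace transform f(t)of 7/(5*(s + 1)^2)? 7*t*exp(-t)/5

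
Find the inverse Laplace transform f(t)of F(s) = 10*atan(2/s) 10*sin(2*t)/t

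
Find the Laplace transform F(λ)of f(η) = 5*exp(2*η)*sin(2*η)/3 10/(3*((λ - 2)^2 + 4))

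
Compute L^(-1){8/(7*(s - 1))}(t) 8*exp(t)/7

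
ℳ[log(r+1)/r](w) -pi*csc(pi*w)/(w - 1)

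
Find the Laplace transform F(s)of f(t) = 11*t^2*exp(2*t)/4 11/(2*(s - 2)^3)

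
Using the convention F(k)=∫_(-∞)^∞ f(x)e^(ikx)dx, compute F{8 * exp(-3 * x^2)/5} 8 * sqrt(3) * sqrt(pi) * exp(-k^2/12)/15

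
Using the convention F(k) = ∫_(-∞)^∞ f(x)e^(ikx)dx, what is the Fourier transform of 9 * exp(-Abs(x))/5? 18/(5 * (k^2 + 1))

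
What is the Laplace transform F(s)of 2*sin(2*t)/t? 2*atan(2/s)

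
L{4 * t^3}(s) 24/s^4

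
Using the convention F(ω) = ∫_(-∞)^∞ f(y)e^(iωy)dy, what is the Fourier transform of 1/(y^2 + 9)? pi * exp(-3 * Abs(ω))/3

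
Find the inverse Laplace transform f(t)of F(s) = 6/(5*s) 6/5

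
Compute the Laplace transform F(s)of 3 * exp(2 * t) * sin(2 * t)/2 3/((s - 2)^2+4)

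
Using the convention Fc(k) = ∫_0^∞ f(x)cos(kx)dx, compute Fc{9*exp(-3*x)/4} 27/(4*(k^2 + 9))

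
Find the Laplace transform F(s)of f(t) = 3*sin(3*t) 9/(s^2+9)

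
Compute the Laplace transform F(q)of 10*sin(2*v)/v 10*atan(2/q)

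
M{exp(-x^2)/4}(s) gamma(s/2)/8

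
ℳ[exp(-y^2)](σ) gamma(σ/2)/2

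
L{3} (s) 3/s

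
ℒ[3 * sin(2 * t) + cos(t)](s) 6/(s^2 + 4) + s/(s^2 + 1)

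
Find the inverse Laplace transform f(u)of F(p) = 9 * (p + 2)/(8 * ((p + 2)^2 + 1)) 9 * exp(-2 * u) * cos(u)/8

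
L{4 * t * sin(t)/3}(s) 8 * s/(3 * (s^2 + 1)^2)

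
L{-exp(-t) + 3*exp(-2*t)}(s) 3/(s + 2) - 1/(s + 1)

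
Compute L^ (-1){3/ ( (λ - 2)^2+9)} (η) exp (2 * η) * sin (3 * η)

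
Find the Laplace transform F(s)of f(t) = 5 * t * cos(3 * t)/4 5 * (s^2 - 9)/(4 * (s^2 + 9)^2)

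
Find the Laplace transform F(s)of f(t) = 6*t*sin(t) 12*s/(s^2 + 1)^2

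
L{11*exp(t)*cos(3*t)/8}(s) 11*(s - 1)/(8*((s - 1)^2 + 9))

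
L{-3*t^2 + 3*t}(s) 3/s^2 - 6/s^3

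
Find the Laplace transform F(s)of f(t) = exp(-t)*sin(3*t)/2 3/(2*((s + 1)^2 + 9))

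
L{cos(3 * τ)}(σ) σ/(σ^2 + 9)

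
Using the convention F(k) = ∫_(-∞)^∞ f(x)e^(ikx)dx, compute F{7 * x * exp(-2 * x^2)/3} 7 * sqrt(2) * I * sqrt(pi) * k * exp(-k^2/8)/24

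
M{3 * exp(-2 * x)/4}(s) 3 * gamma(s)/(4 * 2^s)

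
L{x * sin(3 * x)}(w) 6 * w/(w^2 + 9)^2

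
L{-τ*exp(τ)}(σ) -1/(σ - 1)^2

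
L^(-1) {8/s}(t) 8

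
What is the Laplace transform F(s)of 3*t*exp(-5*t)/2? 3/(2*(s + 5)^2)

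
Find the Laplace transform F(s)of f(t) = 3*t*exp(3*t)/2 3/(2*(s - 3)^2)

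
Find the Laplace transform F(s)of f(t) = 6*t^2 12/s^3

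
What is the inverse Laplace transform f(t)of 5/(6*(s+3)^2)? 5*t*exp(-3*t)/6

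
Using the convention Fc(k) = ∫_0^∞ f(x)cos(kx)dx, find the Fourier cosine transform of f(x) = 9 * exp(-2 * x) 18/(k^2 + 4)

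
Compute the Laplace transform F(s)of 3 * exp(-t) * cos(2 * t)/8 3 * (s + 1)/(8 * ((s + 1)^2 + 4))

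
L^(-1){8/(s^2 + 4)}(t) 4*sin(2*t)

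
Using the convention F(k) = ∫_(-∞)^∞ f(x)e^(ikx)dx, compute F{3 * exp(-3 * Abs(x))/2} 9/(k^2 + 9)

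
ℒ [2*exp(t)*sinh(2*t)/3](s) 4/(3*((s - 1)^2 - 4))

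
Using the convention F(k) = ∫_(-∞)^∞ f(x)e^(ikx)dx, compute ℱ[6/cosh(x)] 6*pi/cosh(pi*k/2)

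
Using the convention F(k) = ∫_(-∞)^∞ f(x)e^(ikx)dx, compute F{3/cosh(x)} 3*pi/cosh(pi*k/2)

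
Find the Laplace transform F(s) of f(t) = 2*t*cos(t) 2*(s^2 - 1) /(s^2+1) ^2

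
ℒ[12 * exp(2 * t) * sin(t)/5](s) 12/(5 * ((s - 2)^2 + 1))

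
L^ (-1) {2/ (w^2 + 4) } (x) sin (2*x) 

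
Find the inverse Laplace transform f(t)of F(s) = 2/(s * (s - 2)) 2 * exp(t) * sinh(t)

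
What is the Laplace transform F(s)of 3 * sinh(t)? 3/(s^2 - 1)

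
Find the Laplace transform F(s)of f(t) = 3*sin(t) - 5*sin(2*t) 3/(s^2 + 1) - 10/(s^2 + 4)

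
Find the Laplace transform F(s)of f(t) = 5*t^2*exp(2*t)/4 5/(2*(s - 2)^3)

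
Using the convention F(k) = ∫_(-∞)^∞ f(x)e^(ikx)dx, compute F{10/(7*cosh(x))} 10*pi/(7*cosh(pi*k/2))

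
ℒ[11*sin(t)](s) 11/(s^2 + 1) 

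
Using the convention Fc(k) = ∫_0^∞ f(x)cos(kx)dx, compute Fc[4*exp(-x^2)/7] 2*sqrt(pi)*exp(-k^2/4)/7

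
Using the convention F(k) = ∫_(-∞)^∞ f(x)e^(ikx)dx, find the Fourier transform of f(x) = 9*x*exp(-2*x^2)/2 9*sqrt(2)*I*sqrt(pi)*k*exp(-k^2/8)/16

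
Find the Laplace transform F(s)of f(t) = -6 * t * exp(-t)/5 -6/(5 * (s + 1)^2)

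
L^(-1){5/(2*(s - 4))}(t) 5*exp(4*t)/2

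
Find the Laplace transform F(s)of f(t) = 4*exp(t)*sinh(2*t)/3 8/(3*((s - 1)^2 - 4))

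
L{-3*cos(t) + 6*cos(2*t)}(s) 6*s/(s^2 + 4) - 3*s/(s^2 + 1)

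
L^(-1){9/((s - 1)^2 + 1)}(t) 9*exp(t)*sin(t)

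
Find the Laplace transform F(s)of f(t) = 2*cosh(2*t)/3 2*s/(3*(s^2 - 4))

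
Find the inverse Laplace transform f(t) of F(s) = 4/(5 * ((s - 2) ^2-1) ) 4 * exp(2 * t) * sinh(t) /5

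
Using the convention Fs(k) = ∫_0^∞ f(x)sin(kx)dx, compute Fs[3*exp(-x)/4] 3*k/(4*(k^2 + 1))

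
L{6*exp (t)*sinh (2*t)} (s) 12/ ( (s - 1)^2 - 4)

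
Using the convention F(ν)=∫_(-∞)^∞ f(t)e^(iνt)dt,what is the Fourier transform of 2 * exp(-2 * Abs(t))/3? 8/(3 * (ν^2 + 4))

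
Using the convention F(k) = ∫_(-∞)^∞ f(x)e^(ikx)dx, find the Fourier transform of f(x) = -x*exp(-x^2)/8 -I*sqrt(pi)*k*exp(-k^2/4)/16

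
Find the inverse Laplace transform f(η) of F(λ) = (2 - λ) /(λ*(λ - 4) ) -exp(2*η)*cosh(2*η) 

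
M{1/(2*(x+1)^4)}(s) gamma(s)*gamma(4 - s)/12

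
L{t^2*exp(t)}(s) 2/(s - 1)^3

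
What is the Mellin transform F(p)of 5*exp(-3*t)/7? 5*gamma(p)/(7*3^p)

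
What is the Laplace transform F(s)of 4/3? 4/(3*s)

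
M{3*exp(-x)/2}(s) 3*gamma(s)/2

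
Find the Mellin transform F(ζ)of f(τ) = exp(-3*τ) gamma(ζ)/3^ζ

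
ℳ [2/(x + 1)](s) 2*pi*csc(pi*s) 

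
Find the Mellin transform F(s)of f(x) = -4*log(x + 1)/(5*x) 4*pi*csc(pi*s)/(5*(s - 1))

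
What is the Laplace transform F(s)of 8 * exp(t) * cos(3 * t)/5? 8 * (s - 1)/(5 * ((s - 1)^2 + 9))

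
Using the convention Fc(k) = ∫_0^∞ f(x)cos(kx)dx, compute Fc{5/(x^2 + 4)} 5 * pi * exp(-2 * k)/4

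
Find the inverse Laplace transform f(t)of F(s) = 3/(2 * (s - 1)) 3 * exp(t)/2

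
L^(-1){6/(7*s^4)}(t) t^3/7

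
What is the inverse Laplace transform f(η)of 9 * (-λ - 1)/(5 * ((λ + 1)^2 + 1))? -9 * exp(-η) * cos(η)/5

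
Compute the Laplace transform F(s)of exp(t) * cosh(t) (s - 1)/(s * (s - 2))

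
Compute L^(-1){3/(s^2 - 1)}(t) 3 * sinh(t)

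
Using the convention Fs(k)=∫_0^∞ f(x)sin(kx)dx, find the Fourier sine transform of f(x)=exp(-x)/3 k/(3*(k^2 + 1))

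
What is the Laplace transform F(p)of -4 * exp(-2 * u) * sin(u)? -4/((p + 2)^2 + 1)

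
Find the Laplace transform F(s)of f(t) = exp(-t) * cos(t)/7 (s + 1)/(7 * ((s + 1)^2 + 1))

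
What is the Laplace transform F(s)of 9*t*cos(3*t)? 9*(s^2 - 9)/(s^2 + 9)^2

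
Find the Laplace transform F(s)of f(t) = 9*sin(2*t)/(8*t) 9*atan(2/s)/8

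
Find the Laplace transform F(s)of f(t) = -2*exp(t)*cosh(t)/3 2*(1 - s)/(3*s*(s - 2))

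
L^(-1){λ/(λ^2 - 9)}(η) cosh(3*η)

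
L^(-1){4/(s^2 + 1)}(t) 4*sin(t)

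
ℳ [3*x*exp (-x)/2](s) 3*gamma (s+1)/2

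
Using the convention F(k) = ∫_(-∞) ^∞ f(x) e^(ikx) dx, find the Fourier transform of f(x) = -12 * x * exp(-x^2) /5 -6 * I * sqrt(pi) * k * exp(-k^2/4) /5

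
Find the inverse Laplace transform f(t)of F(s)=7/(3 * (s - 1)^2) 7 * t * exp(t)/3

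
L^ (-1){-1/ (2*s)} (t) -1/2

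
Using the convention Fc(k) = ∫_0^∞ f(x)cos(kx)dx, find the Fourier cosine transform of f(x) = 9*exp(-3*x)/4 27/(4*(k^2 + 9))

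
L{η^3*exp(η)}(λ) 6/(λ - 1)^4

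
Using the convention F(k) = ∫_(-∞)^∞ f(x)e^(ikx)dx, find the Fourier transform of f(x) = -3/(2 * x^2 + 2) -3 * pi * exp(-Abs(k))/2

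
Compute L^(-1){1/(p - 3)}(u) exp(3*u)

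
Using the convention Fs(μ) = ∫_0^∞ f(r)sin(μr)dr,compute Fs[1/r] pi/2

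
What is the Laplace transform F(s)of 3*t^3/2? 9/s^4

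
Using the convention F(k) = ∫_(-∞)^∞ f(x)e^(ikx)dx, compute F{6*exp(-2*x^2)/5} 3*sqrt(2)*sqrt(pi)*exp(-k^2/8)/5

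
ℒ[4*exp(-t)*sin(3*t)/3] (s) 4/((s + 1)^2 + 9)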